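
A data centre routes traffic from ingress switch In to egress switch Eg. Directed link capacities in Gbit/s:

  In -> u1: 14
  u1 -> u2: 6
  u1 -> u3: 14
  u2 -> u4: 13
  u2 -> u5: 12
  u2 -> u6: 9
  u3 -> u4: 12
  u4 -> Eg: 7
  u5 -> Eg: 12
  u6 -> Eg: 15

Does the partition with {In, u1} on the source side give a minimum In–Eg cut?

Given cut capacity: 6 + 14 = 20.
Augment In→u1→u2→u4→Eg: bottleneck 6, flow now 6.
Augment In→u1→u3→u4→Eg: bottleneck 1, flow now 7.
Augment In→u1→u3→u4→u2→u5→Eg: bottleneck 6, flow now 13. (uses reverse residual edge)
No augmenting path remains; maximum flow = 13.
In the residual graph, reachable from In: {In, u1, u3, u4}.
Min-cut edges: u1→u2 (6), u4→Eg (7); capacity 6 + 7 = 13.
Cut capacity 20 exceeds the max flow 13, so it is not minimum.

No — its capacity is 20, but the minimum cut has capacity 13.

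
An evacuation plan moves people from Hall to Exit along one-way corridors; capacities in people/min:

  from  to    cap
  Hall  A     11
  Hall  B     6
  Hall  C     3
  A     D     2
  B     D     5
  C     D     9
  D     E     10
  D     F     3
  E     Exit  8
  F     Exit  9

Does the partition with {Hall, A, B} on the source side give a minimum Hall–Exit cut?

Given cut capacity: 3 + 2 + 5 = 10.
Augment Hall→A→D→E→Exit: bottleneck 2, flow now 2.
Augment Hall→B→D→E→Exit: bottleneck 5, flow now 7.
Augment Hall→C→D→E→Exit: bottleneck 1, flow now 8.
Augment Hall→C→D→F→Exit: bottleneck 2, flow now 10.
No augmenting path remains; maximum flow = 10.
Cut capacity 10 equals the max flow, so it is a minimum cut.

Yes — it is a minimum cut (capacity 10).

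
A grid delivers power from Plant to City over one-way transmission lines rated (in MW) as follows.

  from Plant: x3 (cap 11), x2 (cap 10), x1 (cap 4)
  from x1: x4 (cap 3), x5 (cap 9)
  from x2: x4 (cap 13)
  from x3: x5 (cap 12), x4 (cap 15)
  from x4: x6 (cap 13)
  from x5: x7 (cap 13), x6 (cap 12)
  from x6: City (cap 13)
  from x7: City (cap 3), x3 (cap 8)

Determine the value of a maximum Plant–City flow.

16

Augment Plant→x1→x4→x6→City: bottleneck 3, flow now 3.
Augment Plant→x1→x5→x6→City: bottleneck 1, flow now 4.
Augment Plant→x2→x4→x6→City: bottleneck 9, flow now 13.
Augment Plant→x3→x5→x7→City: bottleneck 3, flow now 16.
No augmenting path remains; maximum flow = 16.
In the residual graph, reachable from Plant: {Plant, x1, x2, x3, x4, x5, x6, x7}.
Min-cut edges: x6→City (13), x7→City (3); capacity 13 + 3 = 16.
This cut is saturated, so no flow can exceed 16.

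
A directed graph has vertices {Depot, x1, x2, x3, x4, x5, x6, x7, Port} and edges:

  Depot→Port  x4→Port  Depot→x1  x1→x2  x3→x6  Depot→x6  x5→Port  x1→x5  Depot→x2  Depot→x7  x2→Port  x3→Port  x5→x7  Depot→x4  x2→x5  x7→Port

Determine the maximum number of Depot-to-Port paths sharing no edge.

5

Assign every edge capacity 1; by Menger, the answer equals the max flow.
Path Depot→Port (+1); total 1.
Path Depot→x2→Port (+1); total 2.
Path Depot→x4→Port (+1); total 3.
Path Depot→x7→Port (+1); total 4.
Path Depot→x1→x5→Port (+1); total 5.
No residual Depot→Port path; max flow = 5.
Certifying cut of size 5: {Depot→Port, Depot→x1, Depot→x2, Depot→x4, Depot→x7}.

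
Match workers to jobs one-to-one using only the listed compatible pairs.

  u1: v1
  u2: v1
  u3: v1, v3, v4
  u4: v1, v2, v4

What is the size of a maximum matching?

Unit-capacity flow: source→left, listed edges, right→sink; max matching = max flow.
Augmenting path u1→v1 (+1); matched 1.
Augmenting path u3→v3 (+1); matched 2.
Augmenting path u4→v2 (+1); matched 3.
No augmenting path remains; maximum matching = 3.
König certificate: {u3, u4, v1} is a vertex cover of size 3 (every listed pair touches it), so no matching can be larger.

3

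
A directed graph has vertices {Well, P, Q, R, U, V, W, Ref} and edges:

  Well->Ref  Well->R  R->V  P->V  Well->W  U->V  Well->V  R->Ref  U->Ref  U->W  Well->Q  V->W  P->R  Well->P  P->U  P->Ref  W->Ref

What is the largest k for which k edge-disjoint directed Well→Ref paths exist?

4

Assign every edge capacity 1; by Menger, the answer equals the max flow.
Path Well→Ref (+1); total 1.
Path Well→P→Ref (+1); total 2.
Path Well→R→Ref (+1); total 3.
Path Well→W→Ref (+1); total 4.
No residual Well→Ref path; max flow = 4.
Certifying cut of size 4: {W→Ref, Well→P, Well→R, Well→Ref}.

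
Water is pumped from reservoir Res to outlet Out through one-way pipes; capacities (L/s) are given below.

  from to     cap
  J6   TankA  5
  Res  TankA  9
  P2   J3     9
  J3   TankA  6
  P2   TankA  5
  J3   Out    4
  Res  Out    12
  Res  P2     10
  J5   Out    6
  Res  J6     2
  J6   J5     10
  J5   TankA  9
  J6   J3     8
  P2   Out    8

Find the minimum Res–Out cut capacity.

24

Augment Res→Out: bottleneck 12, flow now 12.
Augment Res→P2→Out: bottleneck 8, flow now 20.
Augment Res→J6→J3→Out: bottleneck 2, flow now 22.
Augment Res→P2→J3→Out: bottleneck 2, flow now 24.
No augmenting path remains; maximum flow = 24.
By max-flow min-cut, the minimum cut capacity equals the max flow.
In the residual graph, reachable from Res: {Res, TankA}.
Min-cut edges: Res→J6 (2), Res→P2 (10), Res→Out (12); capacity 2 + 10 + 12 = 24.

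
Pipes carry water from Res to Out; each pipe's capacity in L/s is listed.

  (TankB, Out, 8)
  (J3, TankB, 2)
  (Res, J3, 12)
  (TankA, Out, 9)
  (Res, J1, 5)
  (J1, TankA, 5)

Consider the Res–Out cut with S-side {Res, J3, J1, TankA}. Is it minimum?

No — its capacity is 11, but the minimum cut has capacity 7.

Given cut capacity: 2 + 9 = 11.
Augment Res→J3→TankB→Out: bottleneck 2, flow now 2.
Augment Res→J1→TankA→Out: bottleneck 5, flow now 7.
No augmenting path remains; maximum flow = 7.
In the residual graph, reachable from Res: {Res, J3}.
Min-cut edges: Res→J1 (5), J3→TankB (2); capacity 5 + 2 = 7.
Cut capacity 11 exceeds the max flow 7, so it is not minimum.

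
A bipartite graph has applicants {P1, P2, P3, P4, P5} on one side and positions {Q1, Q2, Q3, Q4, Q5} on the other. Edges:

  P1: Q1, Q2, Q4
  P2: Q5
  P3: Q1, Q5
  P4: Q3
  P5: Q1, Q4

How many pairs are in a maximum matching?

Unit-capacity flow: source→left, listed edges, right→sink; max matching = max flow.
Augmenting path P1→Q1 (+1); matched 1.
Augmenting path P2→Q5 (+1); matched 2.
Augmenting path P4→Q3 (+1); matched 3.
Augmenting path P5→Q4 (+1); matched 4.
Augmenting path P3→Q1→P1→Q2 (+1); matched 5.
No augmenting path remains; maximum matching = 5.
König certificate: {P1, P2, P3, P4, P5} is a vertex cover of size 5 (every listed pair touches it), so no matching can be larger.

5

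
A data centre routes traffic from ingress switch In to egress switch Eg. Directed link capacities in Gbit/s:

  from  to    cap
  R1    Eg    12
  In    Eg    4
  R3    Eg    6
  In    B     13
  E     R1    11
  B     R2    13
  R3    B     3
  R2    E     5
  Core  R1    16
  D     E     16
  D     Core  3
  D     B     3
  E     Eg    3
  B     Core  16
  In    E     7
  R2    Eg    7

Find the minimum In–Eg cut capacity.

Augment In→Eg: bottleneck 4, flow now 4.
Augment In→E→Eg: bottleneck 3, flow now 7.
Augment In→E→R1→Eg: bottleneck 4, flow now 11.
Augment In→B→R2→Eg: bottleneck 7, flow now 18.
Augment In→B→Core→R1→Eg: bottleneck 6, flow now 24.
No augmenting path remains; maximum flow = 24.
By max-flow min-cut, the minimum cut capacity equals the max flow.
In the residual graph, reachable from In: {In}.
Min-cut edges: In→E (7), In→B (13), In→Eg (4); capacity 7 + 13 + 4 = 24.

24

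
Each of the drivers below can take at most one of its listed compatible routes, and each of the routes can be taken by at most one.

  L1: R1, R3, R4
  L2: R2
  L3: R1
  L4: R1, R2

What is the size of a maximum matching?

3

Unit-capacity flow: source→left, listed edges, right→sink; max matching = max flow.
Augmenting path L1→R1 (+1); matched 1.
Augmenting path L2→R2 (+1); matched 2.
Augmenting path L3→R1→L1→R3 (+1); matched 3.
No augmenting path remains; maximum matching = 3.
König certificate: {L1, R1, R2} is a vertex cover of size 3 (every listed pair touches it), so no matching can be larger.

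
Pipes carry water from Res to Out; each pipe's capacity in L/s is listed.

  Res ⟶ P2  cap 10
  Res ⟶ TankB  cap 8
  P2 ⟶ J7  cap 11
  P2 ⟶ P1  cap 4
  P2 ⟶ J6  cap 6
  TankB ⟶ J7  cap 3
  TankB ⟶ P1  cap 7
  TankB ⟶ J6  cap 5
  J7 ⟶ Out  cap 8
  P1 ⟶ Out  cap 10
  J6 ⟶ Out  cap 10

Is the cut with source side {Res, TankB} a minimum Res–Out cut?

No — its capacity is 25, but the minimum cut has capacity 18.

Given cut capacity: 10 + 3 + 7 + 5 = 25.
Augment Res→P2→J7→Out: bottleneck 8, flow now 8.
Augment Res→P2→P1→Out: bottleneck 2, flow now 10.
Augment Res→TankB→P1→Out: bottleneck 7, flow now 17.
Augment Res→TankB→J6→Out: bottleneck 1, flow now 18.
No augmenting path remains; maximum flow = 18.
In the residual graph, reachable from Res: {Res}.
Min-cut edges: Res→P2 (10), Res→TankB (8); capacity 10 + 8 = 18.
Cut capacity 25 exceeds the max flow 18, so it is not minimum.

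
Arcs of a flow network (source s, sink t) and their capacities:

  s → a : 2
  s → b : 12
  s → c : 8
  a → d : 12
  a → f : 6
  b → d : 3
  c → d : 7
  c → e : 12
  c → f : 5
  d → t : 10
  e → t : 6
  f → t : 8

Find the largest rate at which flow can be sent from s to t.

13

Augment s→a→d→t: bottleneck 2, flow now 2.
Augment s→b→d→t: bottleneck 3, flow now 5.
Augment s→c→d→t: bottleneck 5, flow now 10.
Augment s→c→e→t: bottleneck 3, flow now 13.
No augmenting path remains; maximum flow = 13.
In the residual graph, reachable from s: {s, b}.
Min-cut edges: s→a (2), s→c (8), b→d (3); capacity 2 + 8 + 3 = 13.
This cut is saturated, so no flow can exceed 13.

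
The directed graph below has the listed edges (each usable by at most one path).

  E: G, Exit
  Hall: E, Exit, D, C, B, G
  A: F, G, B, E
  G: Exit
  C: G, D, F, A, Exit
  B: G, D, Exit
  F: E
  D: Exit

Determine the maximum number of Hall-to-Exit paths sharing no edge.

6

Assign every edge capacity 1; by Menger, the answer equals the max flow.
Path Hall→Exit (+1); total 1.
Path Hall→B→Exit (+1); total 2.
Path Hall→C→Exit (+1); total 3.
Path Hall→D→Exit (+1); total 4.
Path Hall→E→Exit (+1); total 5.
Path Hall→G→Exit (+1); total 6.
No residual Hall→Exit path; max flow = 6.
Certifying cut of size 6: {Hall→B, Hall→C, Hall→D, Hall→E, Hall→Exit, Hall→G}.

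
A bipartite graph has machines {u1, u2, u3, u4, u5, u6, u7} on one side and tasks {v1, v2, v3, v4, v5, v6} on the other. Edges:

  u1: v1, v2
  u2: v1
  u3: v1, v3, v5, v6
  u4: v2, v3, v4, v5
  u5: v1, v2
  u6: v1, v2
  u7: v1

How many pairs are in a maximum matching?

4

Unit-capacity flow: source→left, listed edges, right→sink; max matching = max flow.
Augmenting path u1→v1 (+1); matched 1.
Augmenting path u3→v3 (+1); matched 2.
Augmenting path u4→v2 (+1); matched 3.
Augmenting path u5→v2→u4→v4 (+1); matched 4.
No augmenting path remains; maximum matching = 4.
König certificate: {u3, u4, v1, v2} is a vertex cover of size 4 (every listed pair touches it), so no matching can be larger.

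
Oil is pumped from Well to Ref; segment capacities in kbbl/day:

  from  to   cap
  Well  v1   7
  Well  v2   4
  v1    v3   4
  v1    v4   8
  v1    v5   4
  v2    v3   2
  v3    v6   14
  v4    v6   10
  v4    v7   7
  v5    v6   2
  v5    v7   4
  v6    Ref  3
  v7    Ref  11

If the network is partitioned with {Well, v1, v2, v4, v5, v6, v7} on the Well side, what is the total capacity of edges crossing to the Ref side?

20

Edges leaving {Well, v1, v2, v4, v5, v6, v7}: v1→v3 (4), v2→v3 (2), v6→Ref (3), v7→Ref (11).
Cut capacity = 4 + 2 + 3 + 11 = 20.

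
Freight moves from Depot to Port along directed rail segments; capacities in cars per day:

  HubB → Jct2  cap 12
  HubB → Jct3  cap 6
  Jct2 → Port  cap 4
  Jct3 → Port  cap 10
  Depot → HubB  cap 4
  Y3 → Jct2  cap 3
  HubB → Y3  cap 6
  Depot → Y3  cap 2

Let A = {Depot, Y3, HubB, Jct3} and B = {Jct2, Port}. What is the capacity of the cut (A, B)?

Edges leaving {Depot, Y3, HubB, Jct3}: Y3→Jct2 (3), HubB→Jct2 (12), Jct3→Port (10).
Cut capacity = 3 + 12 + 10 = 25.

25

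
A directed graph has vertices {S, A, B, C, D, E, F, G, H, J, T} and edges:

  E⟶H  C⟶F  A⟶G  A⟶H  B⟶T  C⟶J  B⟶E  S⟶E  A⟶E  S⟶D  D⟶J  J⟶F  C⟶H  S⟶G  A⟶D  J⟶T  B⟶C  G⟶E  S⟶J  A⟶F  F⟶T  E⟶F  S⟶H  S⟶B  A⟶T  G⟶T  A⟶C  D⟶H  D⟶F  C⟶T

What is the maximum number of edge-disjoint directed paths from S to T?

Assign every edge capacity 1; by Menger, the answer equals the max flow.
Path S→B→T (+1); total 1.
Path S→G→T (+1); total 2.
Path S→J→T (+1); total 3.
Path S→D→F→T (+1); total 4.
No residual S→T path; max flow = 4.
Certifying cut of size 4: {F→T, J→T, S→B, S→G}.

4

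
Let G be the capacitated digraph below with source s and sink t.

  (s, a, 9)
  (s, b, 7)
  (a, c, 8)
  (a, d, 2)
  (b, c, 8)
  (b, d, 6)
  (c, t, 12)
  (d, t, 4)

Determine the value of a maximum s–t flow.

16

Augment s→a→c→t: bottleneck 8, flow now 8.
Augment s→a→d→t: bottleneck 1, flow now 9.
Augment s→b→c→t: bottleneck 4, flow now 13.
Augment s→b→d→t: bottleneck 3, flow now 16.
No augmenting path remains; maximum flow = 16.
In the residual graph, reachable from s: {s}.
Min-cut edges: s→a (9), s→b (7); capacity 9 + 7 = 16.
This cut is saturated, so no flow can exceed 16.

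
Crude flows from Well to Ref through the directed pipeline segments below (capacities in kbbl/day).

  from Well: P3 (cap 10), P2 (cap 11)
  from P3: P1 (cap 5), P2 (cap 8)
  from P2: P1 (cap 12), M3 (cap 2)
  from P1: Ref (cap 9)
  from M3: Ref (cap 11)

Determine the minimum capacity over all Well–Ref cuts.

11

Augment Well→P3→P1→Ref: bottleneck 5, flow now 5.
Augment Well→P2→P1→Ref: bottleneck 4, flow now 9.
Augment Well→P2→M3→Ref: bottleneck 2, flow now 11.
No augmenting path remains; maximum flow = 11.
By max-flow min-cut, the minimum cut capacity equals the max flow.
In the residual graph, reachable from Well: {Well, P3, P2, P1}.
Min-cut edges: P2→M3 (2), P1→Ref (9); capacity 2 + 9 = 11.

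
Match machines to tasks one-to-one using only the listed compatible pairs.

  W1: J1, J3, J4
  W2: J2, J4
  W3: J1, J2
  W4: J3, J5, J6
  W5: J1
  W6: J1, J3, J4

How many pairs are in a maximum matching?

5

Unit-capacity flow: source→left, listed edges, right→sink; max matching = max flow.
Augmenting path W1→J1 (+1); matched 1.
Augmenting path W2→J2 (+1); matched 2.
Augmenting path W4→J3 (+1); matched 3.
Augmenting path W6→J4 (+1); matched 4.
Augmenting path W3→J1→W1→J3→W4→J5 (+1); matched 5.
No augmenting path remains; maximum matching = 5.
König certificate: {W4, J1, J2, J3, J4} is a vertex cover of size 5 (every listed pair touches it), so no matching can be larger.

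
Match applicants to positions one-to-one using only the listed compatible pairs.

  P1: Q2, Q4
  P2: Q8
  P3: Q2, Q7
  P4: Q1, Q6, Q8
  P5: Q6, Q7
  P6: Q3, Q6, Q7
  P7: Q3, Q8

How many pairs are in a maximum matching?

Unit-capacity flow: source→left, listed edges, right→sink; max matching = max flow.
Augmenting path P1→Q2 (+1); matched 1.
Augmenting path P2→Q8 (+1); matched 2.
Augmenting path P3→Q7 (+1); matched 3.
Augmenting path P4→Q1 (+1); matched 4.
Augmenting path P5→Q6 (+1); matched 5.
Augmenting path P6→Q3 (+1); matched 6.
Augmenting path P7→Q3→P6→Q7→P3→Q2→P1→Q4 (+1); matched 7.
No augmenting path remains; maximum matching = 7.
König certificate: {P1, P2, P3, P4, P5, P6, P7} is a vertex cover of size 7 (every listed pair touches it), so no matching can be larger.

7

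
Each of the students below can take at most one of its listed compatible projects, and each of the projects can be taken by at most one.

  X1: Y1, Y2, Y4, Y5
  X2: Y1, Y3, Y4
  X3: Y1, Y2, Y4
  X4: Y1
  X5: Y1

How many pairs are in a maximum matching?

4

Unit-capacity flow: source→left, listed edges, right→sink; max matching = max flow.
Augmenting path X1→Y1 (+1); matched 1.
Augmenting path X2→Y3 (+1); matched 2.
Augmenting path X3→Y2 (+1); matched 3.
Augmenting path X4→Y1→X1→Y4 (+1); matched 4.
No augmenting path remains; maximum matching = 4.
König certificate: {X1, X2, X3, Y1} is a vertex cover of size 4 (every listed pair touches it), so no matching can be larger.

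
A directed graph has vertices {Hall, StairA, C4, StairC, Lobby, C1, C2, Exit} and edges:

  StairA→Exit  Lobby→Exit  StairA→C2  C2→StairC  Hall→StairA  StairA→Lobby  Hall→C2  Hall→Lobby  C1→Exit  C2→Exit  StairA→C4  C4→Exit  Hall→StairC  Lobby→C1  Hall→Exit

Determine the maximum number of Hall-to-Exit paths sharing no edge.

Assign every edge capacity 1; by Menger, the answer equals the max flow.
Path Hall→Exit (+1); total 1.
Path Hall→StairA→Exit (+1); total 2.
Path Hall→Lobby→Exit (+1); total 3.
Path Hall→C2→Exit (+1); total 4.
No residual Hall→Exit path; max flow = 4.
Certifying cut of size 4: {Hall→C2, Hall→Exit, Hall→Lobby, Hall→StairA}.

4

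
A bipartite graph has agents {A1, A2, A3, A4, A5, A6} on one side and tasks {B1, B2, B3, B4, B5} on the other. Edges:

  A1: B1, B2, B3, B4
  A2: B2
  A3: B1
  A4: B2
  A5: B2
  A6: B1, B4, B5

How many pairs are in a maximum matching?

Unit-capacity flow: source→left, listed edges, right→sink; max matching = max flow.
Augmenting path A1→B1 (+1); matched 1.
Augmenting path A2→B2 (+1); matched 2.
Augmenting path A6→B4 (+1); matched 3.
Augmenting path A3→B1→A1→B3 (+1); matched 4.
No augmenting path remains; maximum matching = 4.
König certificate: {A1, A3, A6, B2} is a vertex cover of size 4 (every listed pair touches it), so no matching can be larger.

4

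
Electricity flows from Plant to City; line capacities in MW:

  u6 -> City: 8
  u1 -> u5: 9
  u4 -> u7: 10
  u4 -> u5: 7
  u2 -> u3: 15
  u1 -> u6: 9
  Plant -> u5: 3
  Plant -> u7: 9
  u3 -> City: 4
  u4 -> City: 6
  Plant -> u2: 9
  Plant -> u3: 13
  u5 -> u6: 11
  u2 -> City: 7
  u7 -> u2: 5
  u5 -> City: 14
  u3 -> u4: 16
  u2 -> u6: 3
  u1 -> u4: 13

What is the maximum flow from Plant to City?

Augment Plant→u2→City: bottleneck 7, flow now 7.
Augment Plant→u3→City: bottleneck 4, flow now 11.
Augment Plant→u5→City: bottleneck 3, flow now 14.
Augment Plant→u2→u6→City: bottleneck 2, flow now 16.
Augment Plant→u3→u4→City: bottleneck 6, flow now 22.
Augment Plant→u3→u4→u5→City: bottleneck 3, flow now 25.
Augment Plant→u7→u2→u6→City: bottleneck 1, flow now 26.
Augment Plant→u7→u2→u3→u4→u5→City: bottleneck 4, flow now 30.
No augmenting path remains; maximum flow = 30.
In the residual graph, reachable from Plant: {Plant, u7}.
Min-cut edges: Plant→u2 (9), Plant→u3 (13), Plant→u5 (3), u7→u2 (5); capacity 9 + 13 + 3 + 5 = 30.
This cut is saturated, so no flow can exceed 30.

30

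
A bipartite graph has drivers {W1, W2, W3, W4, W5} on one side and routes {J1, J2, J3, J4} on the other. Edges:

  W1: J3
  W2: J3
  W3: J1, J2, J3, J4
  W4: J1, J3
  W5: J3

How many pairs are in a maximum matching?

3

Unit-capacity flow: source→left, listed edges, right→sink; max matching = max flow.
Augmenting path W1→J3 (+1); matched 1.
Augmenting path W3→J1 (+1); matched 2.
Augmenting path W4→J1→W3→J2 (+1); matched 3.
No augmenting path remains; maximum matching = 3.
König certificate: {W3, W4, J3} is a vertex cover of size 3 (every listed pair touches it), so no matching can be larger.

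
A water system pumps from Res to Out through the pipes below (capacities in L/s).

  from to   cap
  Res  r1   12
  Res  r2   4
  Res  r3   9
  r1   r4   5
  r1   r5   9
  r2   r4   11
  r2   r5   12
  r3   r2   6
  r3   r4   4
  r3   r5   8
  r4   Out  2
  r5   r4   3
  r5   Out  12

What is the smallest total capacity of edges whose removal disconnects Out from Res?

Augment Res→r1→r4→Out: bottleneck 2, flow now 2.
Augment Res→r1→r5→Out: bottleneck 9, flow now 11.
Augment Res→r2→r5→Out: bottleneck 3, flow now 14.
No augmenting path remains; maximum flow = 14.
By max-flow min-cut, the minimum cut capacity equals the max flow.
In the residual graph, reachable from Res: {Res, r1, r2, r3, r4, r5}.
Min-cut edges: r4→Out (2), r5→Out (12); capacity 2 + 12 = 14.

14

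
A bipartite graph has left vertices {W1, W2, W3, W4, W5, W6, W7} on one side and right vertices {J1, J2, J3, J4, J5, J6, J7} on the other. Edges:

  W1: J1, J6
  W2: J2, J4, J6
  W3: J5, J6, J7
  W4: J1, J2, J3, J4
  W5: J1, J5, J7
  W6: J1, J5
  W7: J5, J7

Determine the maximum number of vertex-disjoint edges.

6

Unit-capacity flow: source→left, listed edges, right→sink; max matching = max flow.
Augmenting path W1→J1 (+1); matched 1.
Augmenting path W2→J2 (+1); matched 2.
Augmenting path W3→J5 (+1); matched 3.
Augmenting path W4→J3 (+1); matched 4.
Augmenting path W5→J7 (+1); matched 5.
Augmenting path W6→J1→W1→J6 (+1); matched 6.
No augmenting path remains; maximum matching = 6.
König certificate: {W2, W4, J1, J5, J6, J7} is a vertex cover of size 6 (every listed pair touches it), so no matching can be larger.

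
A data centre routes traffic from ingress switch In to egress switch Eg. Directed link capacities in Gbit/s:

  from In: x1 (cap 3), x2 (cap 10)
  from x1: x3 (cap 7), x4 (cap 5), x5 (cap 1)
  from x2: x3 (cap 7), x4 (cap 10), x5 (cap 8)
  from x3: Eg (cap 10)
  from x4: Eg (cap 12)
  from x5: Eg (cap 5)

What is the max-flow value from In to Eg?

13

Augment In→x1→x3→Eg: bottleneck 3, flow now 3.
Augment In→x2→x3→Eg: bottleneck 7, flow now 10.
Augment In→x2→x4→Eg: bottleneck 3, flow now 13.
No augmenting path remains; maximum flow = 13.
In the residual graph, reachable from In: {In}.
Min-cut edges: In→x1 (3), In→x2 (10); capacity 3 + 10 = 13.
This cut is saturated, so no flow can exceed 13.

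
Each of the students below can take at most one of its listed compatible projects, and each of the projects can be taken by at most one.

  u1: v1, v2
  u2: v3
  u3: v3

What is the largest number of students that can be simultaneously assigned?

2

Unit-capacity flow: source→left, listed edges, right→sink; max matching = max flow.
Augmenting path u1→v1 (+1); matched 1.
Augmenting path u2→v3 (+1); matched 2.
No augmenting path remains; maximum matching = 2.
König certificate: {u1, v3} is a vertex cover of size 2 (every listed pair touches it), so no matching can be larger.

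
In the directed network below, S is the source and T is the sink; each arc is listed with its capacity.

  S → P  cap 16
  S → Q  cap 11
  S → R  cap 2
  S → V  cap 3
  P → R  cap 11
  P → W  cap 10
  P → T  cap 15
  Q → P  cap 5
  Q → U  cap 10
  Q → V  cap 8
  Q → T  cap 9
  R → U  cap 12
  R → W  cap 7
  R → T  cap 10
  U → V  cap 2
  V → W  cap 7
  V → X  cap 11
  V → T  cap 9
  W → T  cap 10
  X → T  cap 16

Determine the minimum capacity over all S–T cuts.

32

Augment S→P→T: bottleneck 15, flow now 15.
Augment S→Q→T: bottleneck 9, flow now 24.
Augment S→R→T: bottleneck 2, flow now 26.
Augment S→V→T: bottleneck 3, flow now 29.
Augment S→P→R→T: bottleneck 1, flow now 30.
Augment S→Q→V→T: bottleneck 2, flow now 32.
No augmenting path remains; maximum flow = 32.
By max-flow min-cut, the minimum cut capacity equals the max flow.
In the residual graph, reachable from S: {S}.
Min-cut edges: S→P (16), S→Q (11), S→R (2), S→V (3); capacity 16 + 11 + 2 + 3 = 32.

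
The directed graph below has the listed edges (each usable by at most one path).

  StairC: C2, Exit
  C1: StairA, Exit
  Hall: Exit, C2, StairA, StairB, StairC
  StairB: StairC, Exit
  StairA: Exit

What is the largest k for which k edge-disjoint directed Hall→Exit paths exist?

4

Assign every edge capacity 1; by Menger, the answer equals the max flow.
Path Hall→Exit (+1); total 1.
Path Hall→StairB→Exit (+1); total 2.
Path Hall→StairC→Exit (+1); total 3.
Path Hall→StairA→Exit (+1); total 4.
No residual Hall→Exit path; max flow = 4.
Certifying cut of size 4: {Hall→Exit, Hall→StairA, Hall→StairB, Hall→StairC}.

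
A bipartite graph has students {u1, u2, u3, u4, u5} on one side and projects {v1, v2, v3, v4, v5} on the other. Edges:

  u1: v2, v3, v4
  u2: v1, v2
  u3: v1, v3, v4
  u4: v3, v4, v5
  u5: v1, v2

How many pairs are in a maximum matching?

5

Unit-capacity flow: source→left, listed edges, right→sink; max matching = max flow.
Augmenting path u1→v2 (+1); matched 1.
Augmenting path u2→v1 (+1); matched 2.
Augmenting path u3→v3 (+1); matched 3.
Augmenting path u4→v4 (+1); matched 4.
Augmenting path u5→v2→u1→v4→u4→v5 (+1); matched 5.
No augmenting path remains; maximum matching = 5.
König certificate: {u1, u2, u3, u4, u5} is a vertex cover of size 5 (every listed pair touches it), so no matching can be larger.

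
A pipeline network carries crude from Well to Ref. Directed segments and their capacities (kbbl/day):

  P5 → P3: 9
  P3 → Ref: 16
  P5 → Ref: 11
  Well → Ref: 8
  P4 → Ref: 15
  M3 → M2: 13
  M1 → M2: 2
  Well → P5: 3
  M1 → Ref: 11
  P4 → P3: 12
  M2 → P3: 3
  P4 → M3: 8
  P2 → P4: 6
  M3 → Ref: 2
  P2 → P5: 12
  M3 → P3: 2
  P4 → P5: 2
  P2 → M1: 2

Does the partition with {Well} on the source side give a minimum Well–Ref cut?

Given cut capacity: 3 + 8 = 11.
Augment Well→Ref: bottleneck 8, flow now 8.
Augment Well→P5→Ref: bottleneck 3, flow now 11.
No augmenting path remains; maximum flow = 11.
Cut capacity 11 equals the max flow, so it is a minimum cut.

Yes — it is a minimum cut (capacity 11).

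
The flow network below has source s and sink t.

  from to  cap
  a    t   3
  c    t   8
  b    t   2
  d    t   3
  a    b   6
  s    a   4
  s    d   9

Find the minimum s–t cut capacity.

Augment s→a→t: bottleneck 3, flow now 3.
Augment s→d→t: bottleneck 3, flow now 6.
Augment s→a→b→t: bottleneck 1, flow now 7.
No augmenting path remains; maximum flow = 7.
By max-flow min-cut, the minimum cut capacity equals the max flow.
In the residual graph, reachable from s: {s, d}.
Min-cut edges: s→a (4), d→t (3); capacity 4 + 3 = 7.

7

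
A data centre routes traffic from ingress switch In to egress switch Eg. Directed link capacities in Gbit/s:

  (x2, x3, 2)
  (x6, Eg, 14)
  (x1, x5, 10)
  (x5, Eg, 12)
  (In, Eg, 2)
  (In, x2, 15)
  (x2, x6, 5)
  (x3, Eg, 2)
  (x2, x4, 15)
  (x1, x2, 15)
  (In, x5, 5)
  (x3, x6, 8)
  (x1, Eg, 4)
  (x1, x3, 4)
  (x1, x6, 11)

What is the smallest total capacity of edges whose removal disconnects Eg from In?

14

Augment In→Eg: bottleneck 2, flow now 2.
Augment In→x5→Eg: bottleneck 5, flow now 7.
Augment In→x2→x3→Eg: bottleneck 2, flow now 9.
Augment In→x2→x6→Eg: bottleneck 5, flow now 14.
No augmenting path remains; maximum flow = 14.
By max-flow min-cut, the minimum cut capacity equals the max flow.
In the residual graph, reachable from In: {In, x2, x4}.
Min-cut edges: In→x5 (5), In→Eg (2), x2→x3 (2), x2→x6 (5); capacity 5 + 2 + 2 + 5 = 14.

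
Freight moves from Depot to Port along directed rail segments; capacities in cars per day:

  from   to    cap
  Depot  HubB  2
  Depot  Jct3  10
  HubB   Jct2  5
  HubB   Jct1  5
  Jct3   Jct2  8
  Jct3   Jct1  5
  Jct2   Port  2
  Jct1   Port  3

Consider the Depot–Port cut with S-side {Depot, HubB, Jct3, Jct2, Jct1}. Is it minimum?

Given cut capacity: 2 + 3 = 5.
Augment Depot→HubB→Jct2→Port: bottleneck 2, flow now 2.
Augment Depot→Jct3→Jct1→Port: bottleneck 3, flow now 5.
No augmenting path remains; maximum flow = 5.
Cut capacity 5 equals the max flow, so it is a minimum cut.

Yes — it is a minimum cut (capacity 5).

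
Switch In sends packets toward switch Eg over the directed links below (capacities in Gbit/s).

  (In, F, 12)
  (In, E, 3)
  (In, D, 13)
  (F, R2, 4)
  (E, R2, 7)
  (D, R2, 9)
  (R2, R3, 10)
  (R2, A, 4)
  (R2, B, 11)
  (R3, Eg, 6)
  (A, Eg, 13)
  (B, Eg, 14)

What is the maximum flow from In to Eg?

16

Augment In→F→R2→R3→Eg: bottleneck 4, flow now 4.
Augment In→E→R2→R3→Eg: bottleneck 2, flow now 6.
Augment In→E→R2→A→Eg: bottleneck 1, flow now 7.
Augment In→D→R2→A→Eg: bottleneck 3, flow now 10.
Augment In→D→R2→B→Eg: bottleneck 6, flow now 16.
No augmenting path remains; maximum flow = 16.
In the residual graph, reachable from In: {In, F, D}.
Min-cut edges: In→E (3), F→R2 (4), D→R2 (9); capacity 3 + 4 + 9 = 16.
This cut is saturated, so no flow can exceed 16.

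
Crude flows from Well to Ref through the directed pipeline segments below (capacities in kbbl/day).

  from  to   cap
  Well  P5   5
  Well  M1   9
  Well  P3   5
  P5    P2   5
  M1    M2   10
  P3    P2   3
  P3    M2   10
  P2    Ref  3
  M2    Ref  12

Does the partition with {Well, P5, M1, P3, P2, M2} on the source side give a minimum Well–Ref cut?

Yes — it is a minimum cut (capacity 15).

Given cut capacity: 3 + 12 = 15.
Augment Well→P5→P2→Ref: bottleneck 3, flow now 3.
Augment Well→M1→M2→Ref: bottleneck 9, flow now 12.
Augment Well→P3→M2→Ref: bottleneck 3, flow now 15.
No augmenting path remains; maximum flow = 15.
Cut capacity 15 equals the max flow, so it is a minimum cut.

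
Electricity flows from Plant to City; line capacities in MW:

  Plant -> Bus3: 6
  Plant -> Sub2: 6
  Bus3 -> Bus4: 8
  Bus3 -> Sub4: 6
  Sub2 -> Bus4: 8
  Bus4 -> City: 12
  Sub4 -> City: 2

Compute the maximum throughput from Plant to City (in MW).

12

Augment Plant→Bus3→Bus4→City: bottleneck 6, flow now 6.
Augment Plant→Sub2→Bus4→City: bottleneck 6, flow now 12.
No augmenting path remains; maximum flow = 12.
In the residual graph, reachable from Plant: {Plant}.
Min-cut edges: Plant→Bus3 (6), Plant→Sub2 (6); capacity 6 + 6 = 12.
This cut is saturated, so no flow can exceed 12.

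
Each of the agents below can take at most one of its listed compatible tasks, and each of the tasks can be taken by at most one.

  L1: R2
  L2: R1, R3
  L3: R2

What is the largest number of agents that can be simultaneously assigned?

2

Unit-capacity flow: source→left, listed edges, right→sink; max matching = max flow.
Augmenting path L1→R2 (+1); matched 1.
Augmenting path L2→R1 (+1); matched 2.
No augmenting path remains; maximum matching = 2.
König certificate: {L2, R2} is a vertex cover of size 2 (every listed pair touches it), so no matching can be larger.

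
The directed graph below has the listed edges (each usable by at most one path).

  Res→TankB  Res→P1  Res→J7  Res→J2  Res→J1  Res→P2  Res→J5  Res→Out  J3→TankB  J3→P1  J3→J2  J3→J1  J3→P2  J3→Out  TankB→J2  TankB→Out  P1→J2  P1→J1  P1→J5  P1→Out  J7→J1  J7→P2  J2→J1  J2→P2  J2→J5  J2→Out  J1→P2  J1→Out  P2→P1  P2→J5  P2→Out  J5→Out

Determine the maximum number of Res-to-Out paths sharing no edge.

Assign every edge capacity 1; by Menger, the answer equals the max flow.
Path Res→Out (+1); total 1.
Path Res→TankB→Out (+1); total 2.
Path Res→P1→Out (+1); total 3.
Path Res→J2→Out (+1); total 4.
Path Res→J1→Out (+1); total 5.
Path Res→P2→Out (+1); total 6.
Path Res→J5→Out (+1); total 7.
No residual Res→Out path; max flow = 7.
Certifying cut of size 7: {J1→Out, J2→Out, J5→Out, P1→Out, P2→Out, Res→Out, Res→TankB}.

7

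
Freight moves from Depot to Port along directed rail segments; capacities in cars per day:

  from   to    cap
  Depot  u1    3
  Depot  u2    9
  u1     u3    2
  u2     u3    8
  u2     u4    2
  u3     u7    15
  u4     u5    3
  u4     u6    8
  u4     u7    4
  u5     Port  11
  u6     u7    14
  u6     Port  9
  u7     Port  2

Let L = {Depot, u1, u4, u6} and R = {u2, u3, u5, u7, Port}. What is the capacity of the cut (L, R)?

41

Edges leaving {Depot, u1, u4, u6}: Depot→u2 (9), u1→u3 (2), u4→u5 (3), u4→u7 (4), u6→u7 (14), u6→Port (9).
Cut capacity = 9 + 2 + 3 + 4 + 14 + 9 = 41.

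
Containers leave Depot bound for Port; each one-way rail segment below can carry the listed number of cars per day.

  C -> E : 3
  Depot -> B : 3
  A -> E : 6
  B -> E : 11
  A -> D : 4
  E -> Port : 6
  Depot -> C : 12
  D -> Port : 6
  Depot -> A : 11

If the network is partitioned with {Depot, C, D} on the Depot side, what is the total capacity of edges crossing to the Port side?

23

Edges leaving {Depot, C, D}: Depot→A (11), Depot→B (3), C→E (3), D→Port (6).
Cut capacity = 11 + 3 + 3 + 6 = 23.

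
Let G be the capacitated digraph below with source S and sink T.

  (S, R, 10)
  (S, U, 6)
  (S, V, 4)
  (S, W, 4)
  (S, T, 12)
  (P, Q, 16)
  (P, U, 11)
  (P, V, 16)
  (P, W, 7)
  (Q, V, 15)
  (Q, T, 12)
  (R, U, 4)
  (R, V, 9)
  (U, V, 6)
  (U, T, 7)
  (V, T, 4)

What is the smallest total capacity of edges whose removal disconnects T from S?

Augment S→T: bottleneck 12, flow now 12.
Augment S→U→T: bottleneck 6, flow now 18.
Augment S→V→T: bottleneck 4, flow now 22.
Augment S→R→U→T: bottleneck 1, flow now 23.
No augmenting path remains; maximum flow = 23.
By max-flow min-cut, the minimum cut capacity equals the max flow.
In the residual graph, reachable from S: {S, R, U, V, W}.
Min-cut edges: S→T (12), U→T (7), V→T (4); capacity 12 + 7 + 4 = 23.

23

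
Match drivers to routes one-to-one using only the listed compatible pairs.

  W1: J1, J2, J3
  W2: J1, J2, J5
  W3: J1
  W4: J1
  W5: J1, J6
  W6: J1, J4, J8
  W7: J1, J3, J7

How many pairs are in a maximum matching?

6

Unit-capacity flow: source→left, listed edges, right→sink; max matching = max flow.
Augmenting path W1→J1 (+1); matched 1.
Augmenting path W2→J2 (+1); matched 2.
Augmenting path W5→J6 (+1); matched 3.
Augmenting path W6→J4 (+1); matched 4.
Augmenting path W7→J3 (+1); matched 5.
Augmenting path W3→J1→W1→J2→W2→J5 (+1); matched 6.
No augmenting path remains; maximum matching = 6.
König certificate: {W1, W2, W5, W6, W7, J1} is a vertex cover of size 6 (every listed pair touches it), so no matching can be larger.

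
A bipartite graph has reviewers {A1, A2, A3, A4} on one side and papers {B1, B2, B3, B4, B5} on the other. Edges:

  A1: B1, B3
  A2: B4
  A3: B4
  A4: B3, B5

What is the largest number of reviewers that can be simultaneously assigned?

Unit-capacity flow: source→left, listed edges, right→sink; max matching = max flow.
Augmenting path A1→B1 (+1); matched 1.
Augmenting path A2→B4 (+1); matched 2.
Augmenting path A4→B3 (+1); matched 3.
No augmenting path remains; maximum matching = 3.
König certificate: {A1, A4, B4} is a vertex cover of size 3 (every listed pair touches it), so no matching can be larger.

3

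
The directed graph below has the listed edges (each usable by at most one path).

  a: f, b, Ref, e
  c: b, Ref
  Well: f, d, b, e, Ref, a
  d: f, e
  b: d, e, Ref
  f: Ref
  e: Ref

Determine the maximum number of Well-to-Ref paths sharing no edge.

Assign every edge capacity 1; by Menger, the answer equals the max flow.
Path Well→Ref (+1); total 1.
Path Well→a→Ref (+1); total 2.
Path Well→b→Ref (+1); total 3.
Path Well→e→Ref (+1); total 4.
Path Well→f→Ref (+1); total 5.
No residual Well→Ref path; max flow = 5.
Certifying cut of size 5: {Well→Ref, Well→a, Well→b, e→Ref, f→Ref}.

5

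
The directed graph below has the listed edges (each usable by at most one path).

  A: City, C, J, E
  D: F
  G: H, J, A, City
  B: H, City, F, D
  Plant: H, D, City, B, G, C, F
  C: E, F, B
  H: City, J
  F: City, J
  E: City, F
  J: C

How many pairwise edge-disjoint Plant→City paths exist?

6

Assign every edge capacity 1; by Menger, the answer equals the max flow.
Path Plant→City (+1); total 1.
Path Plant→B→City (+1); total 2.
Path Plant→F→City (+1); total 3.
Path Plant→G→City (+1); total 4.
Path Plant→H→City (+1); total 5.
Path Plant→C→E→City (+1); total 6.
No residual Plant→City path; max flow = 6.
Certifying cut of size 6: {B→City, C→E, F→City, H→City, Plant→City, Plant→G}.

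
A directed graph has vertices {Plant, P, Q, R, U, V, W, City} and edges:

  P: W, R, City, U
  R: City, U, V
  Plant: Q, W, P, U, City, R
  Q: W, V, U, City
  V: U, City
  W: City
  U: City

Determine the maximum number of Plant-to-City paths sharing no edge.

Assign every edge capacity 1; by Menger, the answer equals the max flow.
Path Plant→City (+1); total 1.
Path Plant→P→City (+1); total 2.
Path Plant→Q→City (+1); total 3.
Path Plant→R→City (+1); total 4.
Path Plant→U→City (+1); total 5.
Path Plant→W→City (+1); total 6.
No residual Plant→City path; max flow = 6.
Certifying cut of size 6: {Plant→City, Plant→P, Plant→Q, Plant→R, Plant→U, Plant→W}.

6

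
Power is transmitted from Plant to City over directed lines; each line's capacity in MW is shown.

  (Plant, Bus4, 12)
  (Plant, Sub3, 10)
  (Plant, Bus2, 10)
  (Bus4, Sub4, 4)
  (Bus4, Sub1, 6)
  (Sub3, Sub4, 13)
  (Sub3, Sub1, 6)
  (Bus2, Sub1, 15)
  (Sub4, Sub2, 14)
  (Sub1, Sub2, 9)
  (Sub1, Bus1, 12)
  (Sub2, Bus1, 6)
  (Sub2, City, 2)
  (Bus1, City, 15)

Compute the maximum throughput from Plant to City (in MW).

Augment Plant→Bus4→Sub4→Sub2→City: bottleneck 2, flow now 2.
Augment Plant→Bus4→Sub1→Bus1→City: bottleneck 6, flow now 8.
Augment Plant→Sub3→Sub1→Bus1→City: bottleneck 6, flow now 14.
Augment Plant→Bus4→Sub4→Sub2→Bus1→City: bottleneck 2, flow now 16.
Augment Plant→Sub3→Sub4→Sub2→Bus1→City: bottleneck 1, flow now 17.
No augmenting path remains; maximum flow = 17.
In the residual graph, reachable from Plant: {Plant, Bus4, Sub3, Bus2, Sub4, Sub1, Sub2, Bus1}.
Min-cut edges: Sub2→City (2), Bus1→City (15); capacity 2 + 15 = 17.
This cut is saturated, so no flow can exceed 17.

17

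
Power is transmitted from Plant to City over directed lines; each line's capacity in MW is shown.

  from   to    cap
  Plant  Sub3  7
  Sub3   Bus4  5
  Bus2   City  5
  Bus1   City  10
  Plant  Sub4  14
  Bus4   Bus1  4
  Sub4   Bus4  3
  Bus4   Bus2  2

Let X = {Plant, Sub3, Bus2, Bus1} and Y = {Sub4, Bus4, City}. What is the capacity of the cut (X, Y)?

34

Edges leaving {Plant, Sub3, Bus2, Bus1}: Plant→Sub4 (14), Sub3→Bus4 (5), Bus2→City (5), Bus1→City (10).
Cut capacity = 14 + 5 + 5 + 10 = 34.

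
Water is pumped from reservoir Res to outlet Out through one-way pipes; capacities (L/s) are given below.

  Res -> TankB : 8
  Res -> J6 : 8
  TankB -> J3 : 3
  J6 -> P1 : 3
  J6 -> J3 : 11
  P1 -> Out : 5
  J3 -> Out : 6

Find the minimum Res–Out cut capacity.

9

Augment Res→TankB→J3→Out: bottleneck 3, flow now 3.
Augment Res→J6→P1→Out: bottleneck 3, flow now 6.
Augment Res→J6→J3→Out: bottleneck 3, flow now 9.
No augmenting path remains; maximum flow = 9.
By max-flow min-cut, the minimum cut capacity equals the max flow.
In the residual graph, reachable from Res: {Res, TankB, J6, J3}.
Min-cut edges: J6→P1 (3), J3→Out (6); capacity 3 + 6 = 9.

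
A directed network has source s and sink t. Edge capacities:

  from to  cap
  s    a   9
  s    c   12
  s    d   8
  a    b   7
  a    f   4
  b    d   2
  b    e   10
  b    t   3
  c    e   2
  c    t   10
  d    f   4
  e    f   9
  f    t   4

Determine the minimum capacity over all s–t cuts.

Augment s→c→t: bottleneck 10, flow now 10.
Augment s→a→b→t: bottleneck 3, flow now 13.
Augment s→a→f→t: bottleneck 4, flow now 17.
No augmenting path remains; maximum flow = 17.
By max-flow min-cut, the minimum cut capacity equals the max flow.
In the residual graph, reachable from s: {s, a, b, c, d, e, f}.
Min-cut edges: b→t (3), c→t (10), f→t (4); capacity 3 + 10 + 4 = 17.

17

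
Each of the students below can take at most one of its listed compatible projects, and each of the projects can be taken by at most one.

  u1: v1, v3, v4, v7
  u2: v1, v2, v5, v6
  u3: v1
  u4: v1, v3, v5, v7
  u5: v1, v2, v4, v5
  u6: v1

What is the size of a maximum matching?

Unit-capacity flow: source→left, listed edges, right→sink; max matching = max flow.
Augmenting path u1→v1 (+1); matched 1.
Augmenting path u2→v2 (+1); matched 2.
Augmenting path u4→v3 (+1); matched 3.
Augmenting path u5→v4 (+1); matched 4.
Augmenting path u3→v1→u1→v7 (+1); matched 5.
No augmenting path remains; maximum matching = 5.
König certificate: {u1, u2, u4, u5, v1} is a vertex cover of size 5 (every listed pair touches it), so no matching can be larger.

5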